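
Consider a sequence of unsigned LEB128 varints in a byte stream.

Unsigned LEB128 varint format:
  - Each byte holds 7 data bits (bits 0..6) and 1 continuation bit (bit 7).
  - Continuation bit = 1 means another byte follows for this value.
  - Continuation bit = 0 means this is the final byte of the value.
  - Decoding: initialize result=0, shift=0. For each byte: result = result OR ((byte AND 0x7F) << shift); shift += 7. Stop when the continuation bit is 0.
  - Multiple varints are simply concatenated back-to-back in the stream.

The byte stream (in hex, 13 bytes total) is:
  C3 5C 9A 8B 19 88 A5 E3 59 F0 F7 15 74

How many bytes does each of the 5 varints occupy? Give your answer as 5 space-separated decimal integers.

Answer: 2 3 4 3 1

Derivation:
  byte[0]=0xC3 cont=1 payload=0x43=67: acc |= 67<<0 -> acc=67 shift=7
  byte[1]=0x5C cont=0 payload=0x5C=92: acc |= 92<<7 -> acc=11843 shift=14 [end]
Varint 1: bytes[0:2] = C3 5C -> value 11843 (2 byte(s))
  byte[2]=0x9A cont=1 payload=0x1A=26: acc |= 26<<0 -> acc=26 shift=7
  byte[3]=0x8B cont=1 payload=0x0B=11: acc |= 11<<7 -> acc=1434 shift=14
  byte[4]=0x19 cont=0 payload=0x19=25: acc |= 25<<14 -> acc=411034 shift=21 [end]
Varint 2: bytes[2:5] = 9A 8B 19 -> value 411034 (3 byte(s))
  byte[5]=0x88 cont=1 payload=0x08=8: acc |= 8<<0 -> acc=8 shift=7
  byte[6]=0xA5 cont=1 payload=0x25=37: acc |= 37<<7 -> acc=4744 shift=14
  byte[7]=0xE3 cont=1 payload=0x63=99: acc |= 99<<14 -> acc=1626760 shift=21
  byte[8]=0x59 cont=0 payload=0x59=89: acc |= 89<<21 -> acc=188273288 shift=28 [end]
Varint 3: bytes[5:9] = 88 A5 E3 59 -> value 188273288 (4 byte(s))
  byte[9]=0xF0 cont=1 payload=0x70=112: acc |= 112<<0 -> acc=112 shift=7
  byte[10]=0xF7 cont=1 payload=0x77=119: acc |= 119<<7 -> acc=15344 shift=14
  byte[11]=0x15 cont=0 payload=0x15=21: acc |= 21<<14 -> acc=359408 shift=21 [end]
Varint 4: bytes[9:12] = F0 F7 15 -> value 359408 (3 byte(s))
  byte[12]=0x74 cont=0 payload=0x74=116: acc |= 116<<0 -> acc=116 shift=7 [end]
Varint 5: bytes[12:13] = 74 -> value 116 (1 byte(s))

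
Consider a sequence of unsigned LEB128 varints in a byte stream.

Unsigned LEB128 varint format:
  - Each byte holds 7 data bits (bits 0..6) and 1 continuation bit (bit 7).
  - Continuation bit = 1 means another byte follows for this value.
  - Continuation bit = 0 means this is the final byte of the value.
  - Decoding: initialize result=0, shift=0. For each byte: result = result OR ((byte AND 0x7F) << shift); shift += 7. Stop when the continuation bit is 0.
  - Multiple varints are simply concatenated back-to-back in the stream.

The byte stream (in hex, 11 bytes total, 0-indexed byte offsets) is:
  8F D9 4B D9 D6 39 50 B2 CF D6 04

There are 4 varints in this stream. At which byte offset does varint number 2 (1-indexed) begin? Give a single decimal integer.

  byte[0]=0x8F cont=1 payload=0x0F=15: acc |= 15<<0 -> acc=15 shift=7
  byte[1]=0xD9 cont=1 payload=0x59=89: acc |= 89<<7 -> acc=11407 shift=14
  byte[2]=0x4B cont=0 payload=0x4B=75: acc |= 75<<14 -> acc=1240207 shift=21 [end]
Varint 1: bytes[0:3] = 8F D9 4B -> value 1240207 (3 byte(s))
  byte[3]=0xD9 cont=1 payload=0x59=89: acc |= 89<<0 -> acc=89 shift=7
  byte[4]=0xD6 cont=1 payload=0x56=86: acc |= 86<<7 -> acc=11097 shift=14
  byte[5]=0x39 cont=0 payload=0x39=57: acc |= 57<<14 -> acc=944985 shift=21 [end]
Varint 2: bytes[3:6] = D9 D6 39 -> value 944985 (3 byte(s))
  byte[6]=0x50 cont=0 payload=0x50=80: acc |= 80<<0 -> acc=80 shift=7 [end]
Varint 3: bytes[6:7] = 50 -> value 80 (1 byte(s))
  byte[7]=0xB2 cont=1 payload=0x32=50: acc |= 50<<0 -> acc=50 shift=7
  byte[8]=0xCF cont=1 payload=0x4F=79: acc |= 79<<7 -> acc=10162 shift=14
  byte[9]=0xD6 cont=1 payload=0x56=86: acc |= 86<<14 -> acc=1419186 shift=21
  byte[10]=0x04 cont=0 payload=0x04=4: acc |= 4<<21 -> acc=9807794 shift=28 [end]
Varint 4: bytes[7:11] = B2 CF D6 04 -> value 9807794 (4 byte(s))

Answer: 3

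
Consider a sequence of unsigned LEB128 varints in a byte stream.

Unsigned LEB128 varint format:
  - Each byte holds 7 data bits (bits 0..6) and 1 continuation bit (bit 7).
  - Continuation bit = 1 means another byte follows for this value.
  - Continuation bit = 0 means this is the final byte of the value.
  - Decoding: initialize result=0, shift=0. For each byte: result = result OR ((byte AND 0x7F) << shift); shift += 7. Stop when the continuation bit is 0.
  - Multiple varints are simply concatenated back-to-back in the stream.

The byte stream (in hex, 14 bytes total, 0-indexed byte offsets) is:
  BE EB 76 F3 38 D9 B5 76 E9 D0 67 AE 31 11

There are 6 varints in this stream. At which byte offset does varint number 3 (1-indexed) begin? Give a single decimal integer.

  byte[0]=0xBE cont=1 payload=0x3E=62: acc |= 62<<0 -> acc=62 shift=7
  byte[1]=0xEB cont=1 payload=0x6B=107: acc |= 107<<7 -> acc=13758 shift=14
  byte[2]=0x76 cont=0 payload=0x76=118: acc |= 118<<14 -> acc=1947070 shift=21 [end]
Varint 1: bytes[0:3] = BE EB 76 -> value 1947070 (3 byte(s))
  byte[3]=0xF3 cont=1 payload=0x73=115: acc |= 115<<0 -> acc=115 shift=7
  byte[4]=0x38 cont=0 payload=0x38=56: acc |= 56<<7 -> acc=7283 shift=14 [end]
Varint 2: bytes[3:5] = F3 38 -> value 7283 (2 byte(s))
  byte[5]=0xD9 cont=1 payload=0x59=89: acc |= 89<<0 -> acc=89 shift=7
  byte[6]=0xB5 cont=1 payload=0x35=53: acc |= 53<<7 -> acc=6873 shift=14
  byte[7]=0x76 cont=0 payload=0x76=118: acc |= 118<<14 -> acc=1940185 shift=21 [end]
Varint 3: bytes[5:8] = D9 B5 76 -> value 1940185 (3 byte(s))
  byte[8]=0xE9 cont=1 payload=0x69=105: acc |= 105<<0 -> acc=105 shift=7
  byte[9]=0xD0 cont=1 payload=0x50=80: acc |= 80<<7 -> acc=10345 shift=14
  byte[10]=0x67 cont=0 payload=0x67=103: acc |= 103<<14 -> acc=1697897 shift=21 [end]
Varint 4: bytes[8:11] = E9 D0 67 -> value 1697897 (3 byte(s))
  byte[11]=0xAE cont=1 payload=0x2E=46: acc |= 46<<0 -> acc=46 shift=7
  byte[12]=0x31 cont=0 payload=0x31=49: acc |= 49<<7 -> acc=6318 shift=14 [end]
Varint 5: bytes[11:13] = AE 31 -> value 6318 (2 byte(s))
  byte[13]=0x11 cont=0 payload=0x11=17: acc |= 17<<0 -> acc=17 shift=7 [end]
Varint 6: bytes[13:14] = 11 -> value 17 (1 byte(s))

Answer: 5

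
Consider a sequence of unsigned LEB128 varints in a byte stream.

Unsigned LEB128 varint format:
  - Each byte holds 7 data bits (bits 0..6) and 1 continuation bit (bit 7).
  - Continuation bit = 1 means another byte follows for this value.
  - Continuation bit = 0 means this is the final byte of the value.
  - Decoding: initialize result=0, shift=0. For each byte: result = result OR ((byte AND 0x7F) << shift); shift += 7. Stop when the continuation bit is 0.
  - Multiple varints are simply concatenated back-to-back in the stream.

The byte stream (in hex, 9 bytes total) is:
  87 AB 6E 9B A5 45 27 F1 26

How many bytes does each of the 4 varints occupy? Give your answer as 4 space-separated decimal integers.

  byte[0]=0x87 cont=1 payload=0x07=7: acc |= 7<<0 -> acc=7 shift=7
  byte[1]=0xAB cont=1 payload=0x2B=43: acc |= 43<<7 -> acc=5511 shift=14
  byte[2]=0x6E cont=0 payload=0x6E=110: acc |= 110<<14 -> acc=1807751 shift=21 [end]
Varint 1: bytes[0:3] = 87 AB 6E -> value 1807751 (3 byte(s))
  byte[3]=0x9B cont=1 payload=0x1B=27: acc |= 27<<0 -> acc=27 shift=7
  byte[4]=0xA5 cont=1 payload=0x25=37: acc |= 37<<7 -> acc=4763 shift=14
  byte[5]=0x45 cont=0 payload=0x45=69: acc |= 69<<14 -> acc=1135259 shift=21 [end]
Varint 2: bytes[3:6] = 9B A5 45 -> value 1135259 (3 byte(s))
  byte[6]=0x27 cont=0 payload=0x27=39: acc |= 39<<0 -> acc=39 shift=7 [end]
Varint 3: bytes[6:7] = 27 -> value 39 (1 byte(s))
  byte[7]=0xF1 cont=1 payload=0x71=113: acc |= 113<<0 -> acc=113 shift=7
  byte[8]=0x26 cont=0 payload=0x26=38: acc |= 38<<7 -> acc=4977 shift=14 [end]
Varint 4: bytes[7:9] = F1 26 -> value 4977 (2 byte(s))

Answer: 3 3 1 2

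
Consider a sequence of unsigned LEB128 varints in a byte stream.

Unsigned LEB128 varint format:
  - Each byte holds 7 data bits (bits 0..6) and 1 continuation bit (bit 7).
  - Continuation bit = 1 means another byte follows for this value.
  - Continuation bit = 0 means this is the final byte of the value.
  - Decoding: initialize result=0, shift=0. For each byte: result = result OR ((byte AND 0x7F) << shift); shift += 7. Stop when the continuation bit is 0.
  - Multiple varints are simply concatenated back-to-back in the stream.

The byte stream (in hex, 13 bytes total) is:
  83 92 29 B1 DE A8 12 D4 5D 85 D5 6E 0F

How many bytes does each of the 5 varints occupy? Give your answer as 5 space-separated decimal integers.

Answer: 3 4 2 3 1

Derivation:
  byte[0]=0x83 cont=1 payload=0x03=3: acc |= 3<<0 -> acc=3 shift=7
  byte[1]=0x92 cont=1 payload=0x12=18: acc |= 18<<7 -> acc=2307 shift=14
  byte[2]=0x29 cont=0 payload=0x29=41: acc |= 41<<14 -> acc=674051 shift=21 [end]
Varint 1: bytes[0:3] = 83 92 29 -> value 674051 (3 byte(s))
  byte[3]=0xB1 cont=1 payload=0x31=49: acc |= 49<<0 -> acc=49 shift=7
  byte[4]=0xDE cont=1 payload=0x5E=94: acc |= 94<<7 -> acc=12081 shift=14
  byte[5]=0xA8 cont=1 payload=0x28=40: acc |= 40<<14 -> acc=667441 shift=21
  byte[6]=0x12 cont=0 payload=0x12=18: acc |= 18<<21 -> acc=38416177 shift=28 [end]
Varint 2: bytes[3:7] = B1 DE A8 12 -> value 38416177 (4 byte(s))
  byte[7]=0xD4 cont=1 payload=0x54=84: acc |= 84<<0 -> acc=84 shift=7
  byte[8]=0x5D cont=0 payload=0x5D=93: acc |= 93<<7 -> acc=11988 shift=14 [end]
Varint 3: bytes[7:9] = D4 5D -> value 11988 (2 byte(s))
  byte[9]=0x85 cont=1 payload=0x05=5: acc |= 5<<0 -> acc=5 shift=7
  byte[10]=0xD5 cont=1 payload=0x55=85: acc |= 85<<7 -> acc=10885 shift=14
  byte[11]=0x6E cont=0 payload=0x6E=110: acc |= 110<<14 -> acc=1813125 shift=21 [end]
Varint 4: bytes[9:12] = 85 D5 6E -> value 1813125 (3 byte(s))
  byte[12]=0x0F cont=0 payload=0x0F=15: acc |= 15<<0 -> acc=15 shift=7 [end]
Varint 5: bytes[12:13] = 0F -> value 15 (1 byte(s))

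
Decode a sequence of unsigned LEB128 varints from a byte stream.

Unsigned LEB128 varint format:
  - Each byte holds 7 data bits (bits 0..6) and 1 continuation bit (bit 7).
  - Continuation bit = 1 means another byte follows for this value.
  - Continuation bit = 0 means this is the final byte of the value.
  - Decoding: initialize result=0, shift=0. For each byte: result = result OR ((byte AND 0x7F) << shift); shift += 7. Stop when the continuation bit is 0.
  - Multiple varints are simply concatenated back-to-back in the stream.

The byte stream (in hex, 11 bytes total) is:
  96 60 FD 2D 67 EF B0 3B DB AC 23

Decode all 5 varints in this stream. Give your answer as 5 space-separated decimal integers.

Answer: 12310 5885 103 972911 579163

Derivation:
  byte[0]=0x96 cont=1 payload=0x16=22: acc |= 22<<0 -> acc=22 shift=7
  byte[1]=0x60 cont=0 payload=0x60=96: acc |= 96<<7 -> acc=12310 shift=14 [end]
Varint 1: bytes[0:2] = 96 60 -> value 12310 (2 byte(s))
  byte[2]=0xFD cont=1 payload=0x7D=125: acc |= 125<<0 -> acc=125 shift=7
  byte[3]=0x2D cont=0 payload=0x2D=45: acc |= 45<<7 -> acc=5885 shift=14 [end]
Varint 2: bytes[2:4] = FD 2D -> value 5885 (2 byte(s))
  byte[4]=0x67 cont=0 payload=0x67=103: acc |= 103<<0 -> acc=103 shift=7 [end]
Varint 3: bytes[4:5] = 67 -> value 103 (1 byte(s))
  byte[5]=0xEF cont=1 payload=0x6F=111: acc |= 111<<0 -> acc=111 shift=7
  byte[6]=0xB0 cont=1 payload=0x30=48: acc |= 48<<7 -> acc=6255 shift=14
  byte[7]=0x3B cont=0 payload=0x3B=59: acc |= 59<<14 -> acc=972911 shift=21 [end]
Varint 4: bytes[5:8] = EF B0 3B -> value 972911 (3 byte(s))
  byte[8]=0xDB cont=1 payload=0x5B=91: acc |= 91<<0 -> acc=91 shift=7
  byte[9]=0xAC cont=1 payload=0x2C=44: acc |= 44<<7 -> acc=5723 shift=14
  byte[10]=0x23 cont=0 payload=0x23=35: acc |= 35<<14 -> acc=579163 shift=21 [end]
Varint 5: bytes[8:11] = DB AC 23 -> value 579163 (3 byte(s))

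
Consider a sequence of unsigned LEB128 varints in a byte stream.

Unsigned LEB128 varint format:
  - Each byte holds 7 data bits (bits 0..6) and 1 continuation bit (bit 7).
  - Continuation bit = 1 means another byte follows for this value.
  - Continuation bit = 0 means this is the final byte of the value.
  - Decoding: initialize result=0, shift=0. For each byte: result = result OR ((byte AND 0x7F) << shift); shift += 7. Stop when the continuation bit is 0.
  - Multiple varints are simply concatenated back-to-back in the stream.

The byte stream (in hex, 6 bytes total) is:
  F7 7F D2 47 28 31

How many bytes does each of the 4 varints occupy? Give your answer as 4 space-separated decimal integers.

  byte[0]=0xF7 cont=1 payload=0x77=119: acc |= 119<<0 -> acc=119 shift=7
  byte[1]=0x7F cont=0 payload=0x7F=127: acc |= 127<<7 -> acc=16375 shift=14 [end]
Varint 1: bytes[0:2] = F7 7F -> value 16375 (2 byte(s))
  byte[2]=0xD2 cont=1 payload=0x52=82: acc |= 82<<0 -> acc=82 shift=7
  byte[3]=0x47 cont=0 payload=0x47=71: acc |= 71<<7 -> acc=9170 shift=14 [end]
Varint 2: bytes[2:4] = D2 47 -> value 9170 (2 byte(s))
  byte[4]=0x28 cont=0 payload=0x28=40: acc |= 40<<0 -> acc=40 shift=7 [end]
Varint 3: bytes[4:5] = 28 -> value 40 (1 byte(s))
  byte[5]=0x31 cont=0 payload=0x31=49: acc |= 49<<0 -> acc=49 shift=7 [end]
Varint 4: bytes[5:6] = 31 -> value 49 (1 byte(s))

Answer: 2 2 1 1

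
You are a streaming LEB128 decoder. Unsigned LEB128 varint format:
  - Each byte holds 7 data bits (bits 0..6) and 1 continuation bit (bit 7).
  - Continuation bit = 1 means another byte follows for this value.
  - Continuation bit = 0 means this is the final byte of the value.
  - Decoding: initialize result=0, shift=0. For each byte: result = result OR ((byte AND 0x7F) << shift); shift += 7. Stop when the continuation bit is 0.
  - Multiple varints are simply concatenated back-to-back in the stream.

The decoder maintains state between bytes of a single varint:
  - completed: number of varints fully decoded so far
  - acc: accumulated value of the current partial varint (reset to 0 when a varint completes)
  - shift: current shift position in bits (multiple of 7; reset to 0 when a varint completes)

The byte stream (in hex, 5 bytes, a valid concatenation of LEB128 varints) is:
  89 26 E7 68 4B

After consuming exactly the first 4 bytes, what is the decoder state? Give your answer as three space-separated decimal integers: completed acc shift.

Answer: 2 0 0

Derivation:
byte[0]=0x89 cont=1 payload=0x09: acc |= 9<<0 -> completed=0 acc=9 shift=7
byte[1]=0x26 cont=0 payload=0x26: varint #1 complete (value=4873); reset -> completed=1 acc=0 shift=0
byte[2]=0xE7 cont=1 payload=0x67: acc |= 103<<0 -> completed=1 acc=103 shift=7
byte[3]=0x68 cont=0 payload=0x68: varint #2 complete (value=13415); reset -> completed=2 acc=0 shift=0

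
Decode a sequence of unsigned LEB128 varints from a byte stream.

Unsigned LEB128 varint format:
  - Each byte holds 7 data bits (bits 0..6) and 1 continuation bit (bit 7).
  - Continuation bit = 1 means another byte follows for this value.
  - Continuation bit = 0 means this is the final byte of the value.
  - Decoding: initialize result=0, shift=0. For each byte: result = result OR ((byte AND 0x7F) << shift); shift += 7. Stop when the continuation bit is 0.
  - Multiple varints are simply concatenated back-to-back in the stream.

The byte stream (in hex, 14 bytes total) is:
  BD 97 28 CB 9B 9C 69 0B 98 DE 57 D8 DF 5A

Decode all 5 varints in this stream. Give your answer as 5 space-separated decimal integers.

Answer: 658365 220663243 11 1437464 1486808

Derivation:
  byte[0]=0xBD cont=1 payload=0x3D=61: acc |= 61<<0 -> acc=61 shift=7
  byte[1]=0x97 cont=1 payload=0x17=23: acc |= 23<<7 -> acc=3005 shift=14
  byte[2]=0x28 cont=0 payload=0x28=40: acc |= 40<<14 -> acc=658365 shift=21 [end]
Varint 1: bytes[0:3] = BD 97 28 -> value 658365 (3 byte(s))
  byte[3]=0xCB cont=1 payload=0x4B=75: acc |= 75<<0 -> acc=75 shift=7
  byte[4]=0x9B cont=1 payload=0x1B=27: acc |= 27<<7 -> acc=3531 shift=14
  byte[5]=0x9C cont=1 payload=0x1C=28: acc |= 28<<14 -> acc=462283 shift=21
  byte[6]=0x69 cont=0 payload=0x69=105: acc |= 105<<21 -> acc=220663243 shift=28 [end]
Varint 2: bytes[3:7] = CB 9B 9C 69 -> value 220663243 (4 byte(s))
  byte[7]=0x0B cont=0 payload=0x0B=11: acc |= 11<<0 -> acc=11 shift=7 [end]
Varint 3: bytes[7:8] = 0B -> value 11 (1 byte(s))
  byte[8]=0x98 cont=1 payload=0x18=24: acc |= 24<<0 -> acc=24 shift=7
  byte[9]=0xDE cont=1 payload=0x5E=94: acc |= 94<<7 -> acc=12056 shift=14
  byte[10]=0x57 cont=0 payload=0x57=87: acc |= 87<<14 -> acc=1437464 shift=21 [end]
Varint 4: bytes[8:11] = 98 DE 57 -> value 1437464 (3 byte(s))
  byte[11]=0xD8 cont=1 payload=0x58=88: acc |= 88<<0 -> acc=88 shift=7
  byte[12]=0xDF cont=1 payload=0x5F=95: acc |= 95<<7 -> acc=12248 shift=14
  byte[13]=0x5A cont=0 payload=0x5A=90: acc |= 90<<14 -> acc=1486808 shift=21 [end]
Varint 5: bytes[11:14] = D8 DF 5A -> value 1486808 (3 byte(s))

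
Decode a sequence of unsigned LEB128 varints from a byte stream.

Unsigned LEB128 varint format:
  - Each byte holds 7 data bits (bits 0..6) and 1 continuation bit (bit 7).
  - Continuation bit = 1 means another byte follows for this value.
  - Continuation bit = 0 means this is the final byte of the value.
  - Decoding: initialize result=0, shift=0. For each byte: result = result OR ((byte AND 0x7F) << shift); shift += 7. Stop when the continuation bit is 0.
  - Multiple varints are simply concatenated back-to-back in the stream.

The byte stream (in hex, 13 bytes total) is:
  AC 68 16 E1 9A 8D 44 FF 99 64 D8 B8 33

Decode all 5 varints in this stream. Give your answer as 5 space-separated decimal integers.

Answer: 13356 22 142822753 1641727 842840

Derivation:
  byte[0]=0xAC cont=1 payload=0x2C=44: acc |= 44<<0 -> acc=44 shift=7
  byte[1]=0x68 cont=0 payload=0x68=104: acc |= 104<<7 -> acc=13356 shift=14 [end]
Varint 1: bytes[0:2] = AC 68 -> value 13356 (2 byte(s))
  byte[2]=0x16 cont=0 payload=0x16=22: acc |= 22<<0 -> acc=22 shift=7 [end]
Varint 2: bytes[2:3] = 16 -> value 22 (1 byte(s))
  byte[3]=0xE1 cont=1 payload=0x61=97: acc |= 97<<0 -> acc=97 shift=7
  byte[4]=0x9A cont=1 payload=0x1A=26: acc |= 26<<7 -> acc=3425 shift=14
  byte[5]=0x8D cont=1 payload=0x0D=13: acc |= 13<<14 -> acc=216417 shift=21
  byte[6]=0x44 cont=0 payload=0x44=68: acc |= 68<<21 -> acc=142822753 shift=28 [end]
Varint 3: bytes[3:7] = E1 9A 8D 44 -> value 142822753 (4 byte(s))
  byte[7]=0xFF cont=1 payload=0x7F=127: acc |= 127<<0 -> acc=127 shift=7
  byte[8]=0x99 cont=1 payload=0x19=25: acc |= 25<<7 -> acc=3327 shift=14
  byte[9]=0x64 cont=0 payload=0x64=100: acc |= 100<<14 -> acc=1641727 shift=21 [end]
Varint 4: bytes[7:10] = FF 99 64 -> value 1641727 (3 byte(s))
  byte[10]=0xD8 cont=1 payload=0x58=88: acc |= 88<<0 -> acc=88 shift=7
  byte[11]=0xB8 cont=1 payload=0x38=56: acc |= 56<<7 -> acc=7256 shift=14
  byte[12]=0x33 cont=0 payload=0x33=51: acc |= 51<<14 -> acc=842840 shift=21 [end]
Varint 5: bytes[10:13] = D8 B8 33 -> value 842840 (3 byte(s))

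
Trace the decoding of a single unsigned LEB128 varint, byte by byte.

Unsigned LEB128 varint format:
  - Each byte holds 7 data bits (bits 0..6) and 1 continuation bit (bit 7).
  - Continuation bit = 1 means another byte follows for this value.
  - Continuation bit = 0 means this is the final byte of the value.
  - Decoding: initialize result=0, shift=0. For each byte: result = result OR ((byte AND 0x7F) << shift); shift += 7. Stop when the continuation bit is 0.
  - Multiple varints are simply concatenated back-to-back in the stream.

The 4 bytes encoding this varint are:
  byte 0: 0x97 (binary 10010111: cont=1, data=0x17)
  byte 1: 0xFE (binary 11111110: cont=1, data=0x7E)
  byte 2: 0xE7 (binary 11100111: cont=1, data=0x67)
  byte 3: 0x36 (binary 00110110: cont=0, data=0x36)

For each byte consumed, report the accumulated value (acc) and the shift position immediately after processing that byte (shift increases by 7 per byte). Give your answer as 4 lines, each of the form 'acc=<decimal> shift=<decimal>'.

byte 0=0x97: payload=0x17=23, contrib = 23<<0 = 23; acc -> 23, shift -> 7
byte 1=0xFE: payload=0x7E=126, contrib = 126<<7 = 16128; acc -> 16151, shift -> 14
byte 2=0xE7: payload=0x67=103, contrib = 103<<14 = 1687552; acc -> 1703703, shift -> 21
byte 3=0x36: payload=0x36=54, contrib = 54<<21 = 113246208; acc -> 114949911, shift -> 28

Answer: acc=23 shift=7
acc=16151 shift=14
acc=1703703 shift=21
acc=114949911 shift=28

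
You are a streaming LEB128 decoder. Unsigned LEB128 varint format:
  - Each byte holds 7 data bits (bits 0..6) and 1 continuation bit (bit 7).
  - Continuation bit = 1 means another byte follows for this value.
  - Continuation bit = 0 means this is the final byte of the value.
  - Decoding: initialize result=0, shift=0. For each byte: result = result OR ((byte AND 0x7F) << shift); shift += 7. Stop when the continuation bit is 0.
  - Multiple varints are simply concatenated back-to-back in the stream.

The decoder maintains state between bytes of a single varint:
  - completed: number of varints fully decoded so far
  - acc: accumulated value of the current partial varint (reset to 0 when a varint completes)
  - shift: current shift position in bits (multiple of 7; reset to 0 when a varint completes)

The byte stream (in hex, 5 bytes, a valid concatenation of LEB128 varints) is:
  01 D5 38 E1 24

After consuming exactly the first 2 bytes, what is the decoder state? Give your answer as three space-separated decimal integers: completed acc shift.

Answer: 1 85 7

Derivation:
byte[0]=0x01 cont=0 payload=0x01: varint #1 complete (value=1); reset -> completed=1 acc=0 shift=0
byte[1]=0xD5 cont=1 payload=0x55: acc |= 85<<0 -> completed=1 acc=85 shift=7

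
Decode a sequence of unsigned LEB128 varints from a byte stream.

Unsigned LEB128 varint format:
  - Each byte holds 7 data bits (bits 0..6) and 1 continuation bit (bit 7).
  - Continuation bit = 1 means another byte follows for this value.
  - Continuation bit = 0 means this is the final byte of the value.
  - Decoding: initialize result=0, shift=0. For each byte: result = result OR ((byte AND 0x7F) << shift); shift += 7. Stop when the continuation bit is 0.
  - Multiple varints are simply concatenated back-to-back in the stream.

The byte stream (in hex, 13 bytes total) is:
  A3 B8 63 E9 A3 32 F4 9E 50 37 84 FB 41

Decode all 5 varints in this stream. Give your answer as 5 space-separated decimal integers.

  byte[0]=0xA3 cont=1 payload=0x23=35: acc |= 35<<0 -> acc=35 shift=7
  byte[1]=0xB8 cont=1 payload=0x38=56: acc |= 56<<7 -> acc=7203 shift=14
  byte[2]=0x63 cont=0 payload=0x63=99: acc |= 99<<14 -> acc=1629219 shift=21 [end]
Varint 1: bytes[0:3] = A3 B8 63 -> value 1629219 (3 byte(s))
  byte[3]=0xE9 cont=1 payload=0x69=105: acc |= 105<<0 -> acc=105 shift=7
  byte[4]=0xA3 cont=1 payload=0x23=35: acc |= 35<<7 -> acc=4585 shift=14
  byte[5]=0x32 cont=0 payload=0x32=50: acc |= 50<<14 -> acc=823785 shift=21 [end]
Varint 2: bytes[3:6] = E9 A3 32 -> value 823785 (3 byte(s))
  byte[6]=0xF4 cont=1 payload=0x74=116: acc |= 116<<0 -> acc=116 shift=7
  byte[7]=0x9E cont=1 payload=0x1E=30: acc |= 30<<7 -> acc=3956 shift=14
  byte[8]=0x50 cont=0 payload=0x50=80: acc |= 80<<14 -> acc=1314676 shift=21 [end]
Varint 3: bytes[6:9] = F4 9E 50 -> value 1314676 (3 byte(s))
  byte[9]=0x37 cont=0 payload=0x37=55: acc |= 55<<0 -> acc=55 shift=7 [end]
Varint 4: bytes[9:10] = 37 -> value 55 (1 byte(s))
  byte[10]=0x84 cont=1 payload=0x04=4: acc |= 4<<0 -> acc=4 shift=7
  byte[11]=0xFB cont=1 payload=0x7B=123: acc |= 123<<7 -> acc=15748 shift=14
  byte[12]=0x41 cont=0 payload=0x41=65: acc |= 65<<14 -> acc=1080708 shift=21 [end]
Varint 5: bytes[10:13] = 84 FB 41 -> value 1080708 (3 byte(s))

Answer: 1629219 823785 1314676 55 1080708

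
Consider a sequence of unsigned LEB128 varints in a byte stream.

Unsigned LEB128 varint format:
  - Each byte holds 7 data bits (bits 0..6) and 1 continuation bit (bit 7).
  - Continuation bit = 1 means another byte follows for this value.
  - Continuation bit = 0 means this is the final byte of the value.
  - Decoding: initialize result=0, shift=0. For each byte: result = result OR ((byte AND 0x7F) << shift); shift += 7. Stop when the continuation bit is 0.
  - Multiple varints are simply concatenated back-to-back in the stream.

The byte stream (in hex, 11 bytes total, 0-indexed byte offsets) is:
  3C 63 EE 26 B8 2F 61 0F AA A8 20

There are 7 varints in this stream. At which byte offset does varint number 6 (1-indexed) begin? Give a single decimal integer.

  byte[0]=0x3C cont=0 payload=0x3C=60: acc |= 60<<0 -> acc=60 shift=7 [end]
Varint 1: bytes[0:1] = 3C -> value 60 (1 byte(s))
  byte[1]=0x63 cont=0 payload=0x63=99: acc |= 99<<0 -> acc=99 shift=7 [end]
Varint 2: bytes[1:2] = 63 -> value 99 (1 byte(s))
  byte[2]=0xEE cont=1 payload=0x6E=110: acc |= 110<<0 -> acc=110 shift=7
  byte[3]=0x26 cont=0 payload=0x26=38: acc |= 38<<7 -> acc=4974 shift=14 [end]
Varint 3: bytes[2:4] = EE 26 -> value 4974 (2 byte(s))
  byte[4]=0xB8 cont=1 payload=0x38=56: acc |= 56<<0 -> acc=56 shift=7
  byte[5]=0x2F cont=0 payload=0x2F=47: acc |= 47<<7 -> acc=6072 shift=14 [end]
Varint 4: bytes[4:6] = B8 2F -> value 6072 (2 byte(s))
  byte[6]=0x61 cont=0 payload=0x61=97: acc |= 97<<0 -> acc=97 shift=7 [end]
Varint 5: bytes[6:7] = 61 -> value 97 (1 byte(s))
  byte[7]=0x0F cont=0 payload=0x0F=15: acc |= 15<<0 -> acc=15 shift=7 [end]
Varint 6: bytes[7:8] = 0F -> value 15 (1 byte(s))
  byte[8]=0xAA cont=1 payload=0x2A=42: acc |= 42<<0 -> acc=42 shift=7
  byte[9]=0xA8 cont=1 payload=0x28=40: acc |= 40<<7 -> acc=5162 shift=14
  byte[10]=0x20 cont=0 payload=0x20=32: acc |= 32<<14 -> acc=529450 shift=21 [end]
Varint 7: bytes[8:11] = AA A8 20 -> value 529450 (3 byte(s))

Answer: 7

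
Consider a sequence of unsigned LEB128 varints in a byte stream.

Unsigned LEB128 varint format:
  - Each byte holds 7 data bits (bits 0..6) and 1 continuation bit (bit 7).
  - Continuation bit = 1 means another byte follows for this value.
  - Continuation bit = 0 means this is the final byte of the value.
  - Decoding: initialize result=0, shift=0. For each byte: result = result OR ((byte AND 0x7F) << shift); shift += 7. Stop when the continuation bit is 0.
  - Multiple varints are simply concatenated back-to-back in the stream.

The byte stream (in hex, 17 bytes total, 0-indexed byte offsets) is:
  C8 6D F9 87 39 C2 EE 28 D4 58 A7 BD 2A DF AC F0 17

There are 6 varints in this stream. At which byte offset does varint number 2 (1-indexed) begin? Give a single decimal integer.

Answer: 2

Derivation:
  byte[0]=0xC8 cont=1 payload=0x48=72: acc |= 72<<0 -> acc=72 shift=7
  byte[1]=0x6D cont=0 payload=0x6D=109: acc |= 109<<7 -> acc=14024 shift=14 [end]
Varint 1: bytes[0:2] = C8 6D -> value 14024 (2 byte(s))
  byte[2]=0xF9 cont=1 payload=0x79=121: acc |= 121<<0 -> acc=121 shift=7
  byte[3]=0x87 cont=1 payload=0x07=7: acc |= 7<<7 -> acc=1017 shift=14
  byte[4]=0x39 cont=0 payload=0x39=57: acc |= 57<<14 -> acc=934905 shift=21 [end]
Varint 2: bytes[2:5] = F9 87 39 -> value 934905 (3 byte(s))
  byte[5]=0xC2 cont=1 payload=0x42=66: acc |= 66<<0 -> acc=66 shift=7
  byte[6]=0xEE cont=1 payload=0x6E=110: acc |= 110<<7 -> acc=14146 shift=14
  byte[7]=0x28 cont=0 payload=0x28=40: acc |= 40<<14 -> acc=669506 shift=21 [end]
Varint 3: bytes[5:8] = C2 EE 28 -> value 669506 (3 byte(s))
  byte[8]=0xD4 cont=1 payload=0x54=84: acc |= 84<<0 -> acc=84 shift=7
  byte[9]=0x58 cont=0 payload=0x58=88: acc |= 88<<7 -> acc=11348 shift=14 [end]
Varint 4: bytes[8:10] = D4 58 -> value 11348 (2 byte(s))
  byte[10]=0xA7 cont=1 payload=0x27=39: acc |= 39<<0 -> acc=39 shift=7
  byte[11]=0xBD cont=1 payload=0x3D=61: acc |= 61<<7 -> acc=7847 shift=14
  byte[12]=0x2A cont=0 payload=0x2A=42: acc |= 42<<14 -> acc=695975 shift=21 [end]
Varint 5: bytes[10:13] = A7 BD 2A -> value 695975 (3 byte(s))
  byte[13]=0xDF cont=1 payload=0x5F=95: acc |= 95<<0 -> acc=95 shift=7
  byte[14]=0xAC cont=1 payload=0x2C=44: acc |= 44<<7 -> acc=5727 shift=14
  byte[15]=0xF0 cont=1 payload=0x70=112: acc |= 112<<14 -> acc=1840735 shift=21
  byte[16]=0x17 cont=0 payload=0x17=23: acc |= 23<<21 -> acc=50075231 shift=28 [end]
Varint 6: bytes[13:17] = DF AC F0 17 -> value 50075231 (4 byte(s))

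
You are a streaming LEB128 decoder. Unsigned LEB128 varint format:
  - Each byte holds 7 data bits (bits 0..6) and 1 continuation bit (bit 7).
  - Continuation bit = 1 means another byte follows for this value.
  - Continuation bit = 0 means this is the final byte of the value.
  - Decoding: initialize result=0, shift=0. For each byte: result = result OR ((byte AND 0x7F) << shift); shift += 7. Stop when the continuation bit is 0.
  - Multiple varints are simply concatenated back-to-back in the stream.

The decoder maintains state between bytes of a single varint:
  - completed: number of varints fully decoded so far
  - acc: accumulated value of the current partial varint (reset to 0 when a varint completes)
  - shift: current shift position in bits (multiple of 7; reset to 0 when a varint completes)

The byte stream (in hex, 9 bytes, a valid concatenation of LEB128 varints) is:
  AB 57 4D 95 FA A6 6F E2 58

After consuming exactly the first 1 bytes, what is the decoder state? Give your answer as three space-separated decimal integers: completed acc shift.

Answer: 0 43 7

Derivation:
byte[0]=0xAB cont=1 payload=0x2B: acc |= 43<<0 -> completed=0 acc=43 shift=7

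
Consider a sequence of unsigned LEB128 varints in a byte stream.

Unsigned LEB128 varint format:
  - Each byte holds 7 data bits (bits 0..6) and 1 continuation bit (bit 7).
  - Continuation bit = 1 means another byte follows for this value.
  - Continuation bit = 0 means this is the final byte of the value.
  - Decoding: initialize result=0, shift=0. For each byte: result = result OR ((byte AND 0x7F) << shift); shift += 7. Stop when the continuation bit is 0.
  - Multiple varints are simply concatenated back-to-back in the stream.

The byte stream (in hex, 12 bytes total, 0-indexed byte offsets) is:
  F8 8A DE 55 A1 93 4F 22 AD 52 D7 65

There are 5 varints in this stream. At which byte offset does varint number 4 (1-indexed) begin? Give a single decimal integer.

  byte[0]=0xF8 cont=1 payload=0x78=120: acc |= 120<<0 -> acc=120 shift=7
  byte[1]=0x8A cont=1 payload=0x0A=10: acc |= 10<<7 -> acc=1400 shift=14
  byte[2]=0xDE cont=1 payload=0x5E=94: acc |= 94<<14 -> acc=1541496 shift=21
  byte[3]=0x55 cont=0 payload=0x55=85: acc |= 85<<21 -> acc=179799416 shift=28 [end]
Varint 1: bytes[0:4] = F8 8A DE 55 -> value 179799416 (4 byte(s))
  byte[4]=0xA1 cont=1 payload=0x21=33: acc |= 33<<0 -> acc=33 shift=7
  byte[5]=0x93 cont=1 payload=0x13=19: acc |= 19<<7 -> acc=2465 shift=14
  byte[6]=0x4F cont=0 payload=0x4F=79: acc |= 79<<14 -> acc=1296801 shift=21 [end]
Varint 2: bytes[4:7] = A1 93 4F -> value 1296801 (3 byte(s))
  byte[7]=0x22 cont=0 payload=0x22=34: acc |= 34<<0 -> acc=34 shift=7 [end]
Varint 3: bytes[7:8] = 22 -> value 34 (1 byte(s))
  byte[8]=0xAD cont=1 payload=0x2D=45: acc |= 45<<0 -> acc=45 shift=7
  byte[9]=0x52 cont=0 payload=0x52=82: acc |= 82<<7 -> acc=10541 shift=14 [end]
Varint 4: bytes[8:10] = AD 52 -> value 10541 (2 byte(s))
  byte[10]=0xD7 cont=1 payload=0x57=87: acc |= 87<<0 -> acc=87 shift=7
  byte[11]=0x65 cont=0 payload=0x65=101: acc |= 101<<7 -> acc=13015 shift=14 [end]
Varint 5: bytes[10:12] = D7 65 -> value 13015 (2 byte(s))

Answer: 8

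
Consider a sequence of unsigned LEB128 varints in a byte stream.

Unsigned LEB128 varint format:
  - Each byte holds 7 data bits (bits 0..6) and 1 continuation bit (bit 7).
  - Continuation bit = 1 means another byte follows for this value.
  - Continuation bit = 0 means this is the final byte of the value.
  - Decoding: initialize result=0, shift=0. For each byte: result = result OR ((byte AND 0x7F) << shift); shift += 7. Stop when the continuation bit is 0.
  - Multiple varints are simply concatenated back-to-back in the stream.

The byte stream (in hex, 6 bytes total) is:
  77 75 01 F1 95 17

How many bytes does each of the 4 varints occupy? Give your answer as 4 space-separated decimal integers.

Answer: 1 1 1 3

Derivation:
  byte[0]=0x77 cont=0 payload=0x77=119: acc |= 119<<0 -> acc=119 shift=7 [end]
Varint 1: bytes[0:1] = 77 -> value 119 (1 byte(s))
  byte[1]=0x75 cont=0 payload=0x75=117: acc |= 117<<0 -> acc=117 shift=7 [end]
Varint 2: bytes[1:2] = 75 -> value 117 (1 byte(s))
  byte[2]=0x01 cont=0 payload=0x01=1: acc |= 1<<0 -> acc=1 shift=7 [end]
Varint 3: bytes[2:3] = 01 -> value 1 (1 byte(s))
  byte[3]=0xF1 cont=1 payload=0x71=113: acc |= 113<<0 -> acc=113 shift=7
  byte[4]=0x95 cont=1 payload=0x15=21: acc |= 21<<7 -> acc=2801 shift=14
  byte[5]=0x17 cont=0 payload=0x17=23: acc |= 23<<14 -> acc=379633 shift=21 [end]
Varint 4: bytes[3:6] = F1 95 17 -> value 379633 (3 byte(s))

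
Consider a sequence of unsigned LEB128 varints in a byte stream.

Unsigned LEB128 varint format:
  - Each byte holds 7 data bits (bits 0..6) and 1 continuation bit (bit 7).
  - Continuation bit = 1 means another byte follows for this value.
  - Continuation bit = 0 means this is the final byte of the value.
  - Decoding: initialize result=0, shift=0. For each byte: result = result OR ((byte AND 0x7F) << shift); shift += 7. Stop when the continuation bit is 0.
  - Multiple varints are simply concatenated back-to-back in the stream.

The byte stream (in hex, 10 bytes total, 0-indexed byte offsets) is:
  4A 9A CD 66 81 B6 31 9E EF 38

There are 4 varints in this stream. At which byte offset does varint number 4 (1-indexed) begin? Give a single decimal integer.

Answer: 7

Derivation:
  byte[0]=0x4A cont=0 payload=0x4A=74: acc |= 74<<0 -> acc=74 shift=7 [end]
Varint 1: bytes[0:1] = 4A -> value 74 (1 byte(s))
  byte[1]=0x9A cont=1 payload=0x1A=26: acc |= 26<<0 -> acc=26 shift=7
  byte[2]=0xCD cont=1 payload=0x4D=77: acc |= 77<<7 -> acc=9882 shift=14
  byte[3]=0x66 cont=0 payload=0x66=102: acc |= 102<<14 -> acc=1681050 shift=21 [end]
Varint 2: bytes[1:4] = 9A CD 66 -> value 1681050 (3 byte(s))
  byte[4]=0x81 cont=1 payload=0x01=1: acc |= 1<<0 -> acc=1 shift=7
  byte[5]=0xB6 cont=1 payload=0x36=54: acc |= 54<<7 -> acc=6913 shift=14
  byte[6]=0x31 cont=0 payload=0x31=49: acc |= 49<<14 -> acc=809729 shift=21 [end]
Varint 3: bytes[4:7] = 81 B6 31 -> value 809729 (3 byte(s))
  byte[7]=0x9E cont=1 payload=0x1E=30: acc |= 30<<0 -> acc=30 shift=7
  byte[8]=0xEF cont=1 payload=0x6F=111: acc |= 111<<7 -> acc=14238 shift=14
  byte[9]=0x38 cont=0 payload=0x38=56: acc |= 56<<14 -> acc=931742 shift=21 [end]
Varint 4: bytes[7:10] = 9E EF 38 -> value 931742 (3 byte(s))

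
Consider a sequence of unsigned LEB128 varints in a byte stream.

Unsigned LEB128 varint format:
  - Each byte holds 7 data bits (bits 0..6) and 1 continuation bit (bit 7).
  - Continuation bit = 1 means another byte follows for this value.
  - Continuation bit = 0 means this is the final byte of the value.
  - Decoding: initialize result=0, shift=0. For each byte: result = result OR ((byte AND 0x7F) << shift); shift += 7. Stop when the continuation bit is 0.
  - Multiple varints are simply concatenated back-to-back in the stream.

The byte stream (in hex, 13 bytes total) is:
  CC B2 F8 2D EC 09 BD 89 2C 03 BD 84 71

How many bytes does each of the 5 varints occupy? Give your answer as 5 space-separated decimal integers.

  byte[0]=0xCC cont=1 payload=0x4C=76: acc |= 76<<0 -> acc=76 shift=7
  byte[1]=0xB2 cont=1 payload=0x32=50: acc |= 50<<7 -> acc=6476 shift=14
  byte[2]=0xF8 cont=1 payload=0x78=120: acc |= 120<<14 -> acc=1972556 shift=21
  byte[3]=0x2D cont=0 payload=0x2D=45: acc |= 45<<21 -> acc=96344396 shift=28 [end]
Varint 1: bytes[0:4] = CC B2 F8 2D -> value 96344396 (4 byte(s))
  byte[4]=0xEC cont=1 payload=0x6C=108: acc |= 108<<0 -> acc=108 shift=7
  byte[5]=0x09 cont=0 payload=0x09=9: acc |= 9<<7 -> acc=1260 shift=14 [end]
Varint 2: bytes[4:6] = EC 09 -> value 1260 (2 byte(s))
  byte[6]=0xBD cont=1 payload=0x3D=61: acc |= 61<<0 -> acc=61 shift=7
  byte[7]=0x89 cont=1 payload=0x09=9: acc |= 9<<7 -> acc=1213 shift=14
  byte[8]=0x2C cont=0 payload=0x2C=44: acc |= 44<<14 -> acc=722109 shift=21 [end]
Varint 3: bytes[6:9] = BD 89 2C -> value 722109 (3 byte(s))
  byte[9]=0x03 cont=0 payload=0x03=3: acc |= 3<<0 -> acc=3 shift=7 [end]
Varint 4: bytes[9:10] = 03 -> value 3 (1 byte(s))
  byte[10]=0xBD cont=1 payload=0x3D=61: acc |= 61<<0 -> acc=61 shift=7
  byte[11]=0x84 cont=1 payload=0x04=4: acc |= 4<<7 -> acc=573 shift=14
  byte[12]=0x71 cont=0 payload=0x71=113: acc |= 113<<14 -> acc=1851965 shift=21 [end]
Varint 5: bytes[10:13] = BD 84 71 -> value 1851965 (3 byte(s))

Answer: 4 2 3 1 3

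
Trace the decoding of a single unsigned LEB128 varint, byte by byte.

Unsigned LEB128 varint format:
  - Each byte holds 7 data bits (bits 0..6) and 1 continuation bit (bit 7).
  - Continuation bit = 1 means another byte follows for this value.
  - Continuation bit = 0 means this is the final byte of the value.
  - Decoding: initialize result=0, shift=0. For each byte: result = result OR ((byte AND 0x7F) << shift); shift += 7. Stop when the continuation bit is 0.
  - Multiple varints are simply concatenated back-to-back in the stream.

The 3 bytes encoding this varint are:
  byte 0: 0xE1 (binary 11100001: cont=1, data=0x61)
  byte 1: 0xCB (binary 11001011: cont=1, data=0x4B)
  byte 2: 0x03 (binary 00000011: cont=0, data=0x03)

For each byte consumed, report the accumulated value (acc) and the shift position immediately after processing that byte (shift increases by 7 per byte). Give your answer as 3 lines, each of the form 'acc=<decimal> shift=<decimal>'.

byte 0=0xE1: payload=0x61=97, contrib = 97<<0 = 97; acc -> 97, shift -> 7
byte 1=0xCB: payload=0x4B=75, contrib = 75<<7 = 9600; acc -> 9697, shift -> 14
byte 2=0x03: payload=0x03=3, contrib = 3<<14 = 49152; acc -> 58849, shift -> 21

Answer: acc=97 shift=7
acc=9697 shift=14
acc=58849 shift=21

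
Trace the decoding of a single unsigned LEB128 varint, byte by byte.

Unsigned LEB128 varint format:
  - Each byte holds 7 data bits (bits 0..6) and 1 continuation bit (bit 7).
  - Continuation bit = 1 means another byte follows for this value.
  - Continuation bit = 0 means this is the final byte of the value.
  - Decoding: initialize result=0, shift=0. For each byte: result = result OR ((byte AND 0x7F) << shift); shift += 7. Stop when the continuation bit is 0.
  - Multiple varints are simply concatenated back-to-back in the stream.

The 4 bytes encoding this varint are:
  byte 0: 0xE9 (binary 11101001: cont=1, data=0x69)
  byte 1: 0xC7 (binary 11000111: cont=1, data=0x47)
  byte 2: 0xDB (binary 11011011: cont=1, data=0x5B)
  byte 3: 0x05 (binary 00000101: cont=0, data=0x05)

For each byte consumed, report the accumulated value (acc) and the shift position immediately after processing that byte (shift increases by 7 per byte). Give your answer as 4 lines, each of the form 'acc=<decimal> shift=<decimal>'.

Answer: acc=105 shift=7
acc=9193 shift=14
acc=1500137 shift=21
acc=11985897 shift=28

Derivation:
byte 0=0xE9: payload=0x69=105, contrib = 105<<0 = 105; acc -> 105, shift -> 7
byte 1=0xC7: payload=0x47=71, contrib = 71<<7 = 9088; acc -> 9193, shift -> 14
byte 2=0xDB: payload=0x5B=91, contrib = 91<<14 = 1490944; acc -> 1500137, shift -> 21
byte 3=0x05: payload=0x05=5, contrib = 5<<21 = 10485760; acc -> 11985897, shift -> 28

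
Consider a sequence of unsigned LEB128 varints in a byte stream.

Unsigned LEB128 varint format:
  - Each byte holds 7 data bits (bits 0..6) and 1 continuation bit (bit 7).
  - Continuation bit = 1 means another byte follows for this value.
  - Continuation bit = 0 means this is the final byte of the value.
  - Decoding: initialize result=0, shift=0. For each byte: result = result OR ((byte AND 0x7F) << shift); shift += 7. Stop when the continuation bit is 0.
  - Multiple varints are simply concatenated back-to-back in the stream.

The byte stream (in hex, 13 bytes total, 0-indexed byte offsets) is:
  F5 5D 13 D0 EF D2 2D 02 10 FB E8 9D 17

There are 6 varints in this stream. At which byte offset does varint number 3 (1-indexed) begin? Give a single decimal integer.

  byte[0]=0xF5 cont=1 payload=0x75=117: acc |= 117<<0 -> acc=117 shift=7
  byte[1]=0x5D cont=0 payload=0x5D=93: acc |= 93<<7 -> acc=12021 shift=14 [end]
Varint 1: bytes[0:2] = F5 5D -> value 12021 (2 byte(s))
  byte[2]=0x13 cont=0 payload=0x13=19: acc |= 19<<0 -> acc=19 shift=7 [end]
Varint 2: bytes[2:3] = 13 -> value 19 (1 byte(s))
  byte[3]=0xD0 cont=1 payload=0x50=80: acc |= 80<<0 -> acc=80 shift=7
  byte[4]=0xEF cont=1 payload=0x6F=111: acc |= 111<<7 -> acc=14288 shift=14
  byte[5]=0xD2 cont=1 payload=0x52=82: acc |= 82<<14 -> acc=1357776 shift=21
  byte[6]=0x2D cont=0 payload=0x2D=45: acc |= 45<<21 -> acc=95729616 shift=28 [end]
Varint 3: bytes[3:7] = D0 EF D2 2D -> value 95729616 (4 byte(s))
  byte[7]=0x02 cont=0 payload=0x02=2: acc |= 2<<0 -> acc=2 shift=7 [end]
Varint 4: bytes[7:8] = 02 -> value 2 (1 byte(s))
  byte[8]=0x10 cont=0 payload=0x10=16: acc |= 16<<0 -> acc=16 shift=7 [end]
Varint 5: bytes[8:9] = 10 -> value 16 (1 byte(s))
  byte[9]=0xFB cont=1 payload=0x7B=123: acc |= 123<<0 -> acc=123 shift=7
  byte[10]=0xE8 cont=1 payload=0x68=104: acc |= 104<<7 -> acc=13435 shift=14
  byte[11]=0x9D cont=1 payload=0x1D=29: acc |= 29<<14 -> acc=488571 shift=21
  byte[12]=0x17 cont=0 payload=0x17=23: acc |= 23<<21 -> acc=48723067 shift=28 [end]
Varint 6: bytes[9:13] = FB E8 9D 17 -> value 48723067 (4 byte(s))

Answer: 3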